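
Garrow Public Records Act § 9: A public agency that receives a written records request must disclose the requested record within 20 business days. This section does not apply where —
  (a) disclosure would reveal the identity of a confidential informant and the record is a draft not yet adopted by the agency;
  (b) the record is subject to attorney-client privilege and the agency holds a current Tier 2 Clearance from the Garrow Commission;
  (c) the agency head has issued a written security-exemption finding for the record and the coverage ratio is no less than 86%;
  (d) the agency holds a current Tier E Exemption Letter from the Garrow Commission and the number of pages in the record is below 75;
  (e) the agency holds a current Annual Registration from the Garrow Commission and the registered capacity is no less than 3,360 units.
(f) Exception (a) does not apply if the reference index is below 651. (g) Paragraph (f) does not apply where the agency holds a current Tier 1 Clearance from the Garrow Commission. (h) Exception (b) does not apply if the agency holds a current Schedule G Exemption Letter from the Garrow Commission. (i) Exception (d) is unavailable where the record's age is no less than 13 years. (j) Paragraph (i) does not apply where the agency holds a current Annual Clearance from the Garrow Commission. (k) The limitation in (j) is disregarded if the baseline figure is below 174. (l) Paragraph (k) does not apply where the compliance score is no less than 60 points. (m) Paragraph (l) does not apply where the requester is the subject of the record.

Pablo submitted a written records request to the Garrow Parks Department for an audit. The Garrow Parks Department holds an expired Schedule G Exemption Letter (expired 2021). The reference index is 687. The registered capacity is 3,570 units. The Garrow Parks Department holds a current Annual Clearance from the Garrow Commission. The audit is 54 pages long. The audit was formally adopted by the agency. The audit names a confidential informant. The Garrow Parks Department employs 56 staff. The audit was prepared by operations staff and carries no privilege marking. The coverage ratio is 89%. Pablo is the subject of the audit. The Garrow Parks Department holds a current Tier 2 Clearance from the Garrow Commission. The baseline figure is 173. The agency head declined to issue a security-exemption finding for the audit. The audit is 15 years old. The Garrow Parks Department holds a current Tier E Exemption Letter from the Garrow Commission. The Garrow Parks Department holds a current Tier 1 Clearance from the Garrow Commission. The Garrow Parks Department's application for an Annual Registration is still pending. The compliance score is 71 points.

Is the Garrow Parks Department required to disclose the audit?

Yes — the Garrow Parks Department must disclose the audit.

Exception (a) requires that the record is a draft not yet adopted by the agency; but the audit has been formally adopted, so (a) is unavailable.
Exception (b) fails — the audit carries no privilege marking.
Exception (c) does not apply: the agency head declined to issue a security-exemption finding.
Exception (d) is satisfied on its face — a current Tier E Exemption Letter is held; the number of pages in the record is 54, below the 75 limit. However, paragraphs (i)–(m) must be considered: (i) operates against (d): the record's age is 15 years, meeting the 13 years threshold. (j) is engaged (a current Annual Clearance is held), but is overridden by (k): (k) operates against (j): the baseline figure is 173, below the 174 limit. (l) would limit (k) — the compliance score is 71 points, meeting the 60 points threshold — but (m) sets (l) aside: (m) is engaged — Pablo is the subject of the audit. Exception (d) does not apply.
Exception (e) requires that the agency holds a current Annual Registration from the Garrow Commission; but there is no Annual Registration in force, so (e) is unavailable.
No exception displaces § 9.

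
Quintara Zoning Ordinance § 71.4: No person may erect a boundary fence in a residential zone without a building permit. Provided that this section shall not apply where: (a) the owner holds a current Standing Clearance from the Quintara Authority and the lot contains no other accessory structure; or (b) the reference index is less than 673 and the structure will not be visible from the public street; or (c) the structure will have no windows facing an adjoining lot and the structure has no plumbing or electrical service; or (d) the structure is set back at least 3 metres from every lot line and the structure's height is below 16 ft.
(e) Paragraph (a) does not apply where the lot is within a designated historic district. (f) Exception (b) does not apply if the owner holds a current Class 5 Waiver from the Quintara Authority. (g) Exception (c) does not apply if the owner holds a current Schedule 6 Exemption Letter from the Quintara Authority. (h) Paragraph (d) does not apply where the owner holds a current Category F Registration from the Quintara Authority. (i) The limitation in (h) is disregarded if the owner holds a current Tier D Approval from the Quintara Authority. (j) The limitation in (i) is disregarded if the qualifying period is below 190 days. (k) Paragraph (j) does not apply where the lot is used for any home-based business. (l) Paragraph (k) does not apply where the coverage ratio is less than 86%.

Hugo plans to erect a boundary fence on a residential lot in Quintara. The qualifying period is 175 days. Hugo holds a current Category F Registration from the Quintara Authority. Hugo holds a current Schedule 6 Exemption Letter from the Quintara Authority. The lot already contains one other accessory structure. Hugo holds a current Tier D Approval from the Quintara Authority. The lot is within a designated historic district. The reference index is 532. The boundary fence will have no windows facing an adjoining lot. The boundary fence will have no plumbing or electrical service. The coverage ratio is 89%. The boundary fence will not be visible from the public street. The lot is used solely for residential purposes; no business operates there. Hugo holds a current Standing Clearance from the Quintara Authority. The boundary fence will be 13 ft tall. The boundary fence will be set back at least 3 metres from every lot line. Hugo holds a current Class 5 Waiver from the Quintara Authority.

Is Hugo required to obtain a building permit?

Exception (a) requires that the lot contains no other accessory structure; but the lot already has another accessory structure, so (a) is unavailable.
Exception (b)'s conditions are all satisfied: the reference index is 532, less than the 673 limit; the structure will not be visible from the street. However, paragraph (f) must be considered: (f) operates against (b): a current Class 5 Waiver is held. So (b) is unavailable.
Exception (c): no windows face an adjoining lot; there is no plumbing or electrical service — every condition holds. Turning to paragraph (g): (g) operates against (c): a current Schedule 6 Exemption Letter is held. Exception (c) does not apply.
Exception (d): the setback is at least 3 m on every side; the structure's height is 13 ft, below the 16 ft limit — every condition holds. Turning to paragraphs (h)–(l): (h) is engaged — a current Category F Registration is held. (i) operates (a current Tier D Approval is held), but is overridden by (j): (j) operates against (i): the qualifying period is 175 days, below the 190 days limit. (k) is not engaged (the lot is solely residential), so (j) stands. So (d) is unavailable.
No exception applies. The general rule governs.

Yes — Hugo must obtain a building permit.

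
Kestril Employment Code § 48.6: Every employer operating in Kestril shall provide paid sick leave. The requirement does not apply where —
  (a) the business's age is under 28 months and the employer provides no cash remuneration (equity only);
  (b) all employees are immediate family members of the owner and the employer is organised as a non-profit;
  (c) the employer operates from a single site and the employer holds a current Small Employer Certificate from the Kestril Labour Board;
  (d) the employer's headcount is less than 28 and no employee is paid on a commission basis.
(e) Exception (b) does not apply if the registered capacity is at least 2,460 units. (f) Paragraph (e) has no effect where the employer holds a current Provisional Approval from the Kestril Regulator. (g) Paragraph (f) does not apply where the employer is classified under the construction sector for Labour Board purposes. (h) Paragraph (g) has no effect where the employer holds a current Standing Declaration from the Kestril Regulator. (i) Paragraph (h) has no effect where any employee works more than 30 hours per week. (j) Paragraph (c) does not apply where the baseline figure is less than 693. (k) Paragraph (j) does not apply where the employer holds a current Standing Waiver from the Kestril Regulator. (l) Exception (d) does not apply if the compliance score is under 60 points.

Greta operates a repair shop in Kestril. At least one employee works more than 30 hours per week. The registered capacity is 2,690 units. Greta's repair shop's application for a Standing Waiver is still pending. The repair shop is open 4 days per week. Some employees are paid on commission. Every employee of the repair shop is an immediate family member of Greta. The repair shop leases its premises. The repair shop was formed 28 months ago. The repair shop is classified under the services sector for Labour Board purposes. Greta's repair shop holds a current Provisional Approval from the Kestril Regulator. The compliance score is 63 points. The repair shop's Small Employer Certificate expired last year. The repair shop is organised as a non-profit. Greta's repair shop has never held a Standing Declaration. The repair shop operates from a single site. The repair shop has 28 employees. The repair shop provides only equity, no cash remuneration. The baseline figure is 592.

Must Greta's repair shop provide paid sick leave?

No — exception (b) applies; Greta's repair shop is not required to provide paid sick leave.

Exception (a) requires that the business's age is under 28 months; but the business's age is 28 months, not under 28 months, so (a) is unavailable.
Exception (b): every employee is an immediate family member; the employer is a non-profit — every condition holds. As to paragraphs (e)–(i): (e) would limit (b) — the registered capacity is 2,690 units, meeting the 2,460 units threshold — but (f) sets (e) aside: (f) operates against (e): a current Provisional Approval is held. (g), which would lift (f), is not triggered — the repair shop is classified under the services sector. So (b) applies.
Exception (c) fails — the Small Employer Certificate has expired.
Exception (d) fails — the employer's headcount is 28, not less than 28.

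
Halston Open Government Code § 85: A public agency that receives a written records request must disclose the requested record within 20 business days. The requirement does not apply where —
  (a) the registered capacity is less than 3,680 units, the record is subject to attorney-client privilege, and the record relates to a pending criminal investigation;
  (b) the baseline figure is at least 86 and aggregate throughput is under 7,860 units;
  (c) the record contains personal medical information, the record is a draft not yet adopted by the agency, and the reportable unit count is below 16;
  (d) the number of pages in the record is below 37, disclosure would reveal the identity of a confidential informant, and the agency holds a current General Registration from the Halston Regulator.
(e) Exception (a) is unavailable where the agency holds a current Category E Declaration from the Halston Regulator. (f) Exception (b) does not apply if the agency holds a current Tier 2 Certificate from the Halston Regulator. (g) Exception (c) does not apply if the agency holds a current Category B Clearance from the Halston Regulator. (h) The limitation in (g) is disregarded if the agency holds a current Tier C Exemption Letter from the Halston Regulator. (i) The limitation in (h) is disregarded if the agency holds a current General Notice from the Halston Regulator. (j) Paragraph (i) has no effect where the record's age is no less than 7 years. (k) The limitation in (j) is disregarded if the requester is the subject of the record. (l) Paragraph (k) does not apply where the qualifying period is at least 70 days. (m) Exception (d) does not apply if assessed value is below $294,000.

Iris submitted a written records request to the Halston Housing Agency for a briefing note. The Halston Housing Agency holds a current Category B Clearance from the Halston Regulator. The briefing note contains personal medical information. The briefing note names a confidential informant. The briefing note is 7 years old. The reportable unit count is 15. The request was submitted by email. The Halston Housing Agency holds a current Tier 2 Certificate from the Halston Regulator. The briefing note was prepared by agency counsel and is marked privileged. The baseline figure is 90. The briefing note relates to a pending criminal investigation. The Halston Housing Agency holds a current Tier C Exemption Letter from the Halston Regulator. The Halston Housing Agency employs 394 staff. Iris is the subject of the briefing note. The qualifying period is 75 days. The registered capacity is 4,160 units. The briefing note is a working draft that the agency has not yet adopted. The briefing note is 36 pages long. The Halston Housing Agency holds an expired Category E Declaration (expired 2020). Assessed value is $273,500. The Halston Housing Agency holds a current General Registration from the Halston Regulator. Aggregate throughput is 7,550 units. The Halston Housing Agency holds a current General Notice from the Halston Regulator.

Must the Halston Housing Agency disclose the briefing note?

Exception (a) requires that the registered capacity is less than 3,680 units; but the registered capacity is 4,160 units, not less than 3,680 units, so (a) is unavailable.
All of (b)'s requirements are met (the baseline figure is 90, meeting the 86 threshold; aggregate throughput is 7,550 units, under the 7,860 units limit). But: (f) applies — a current Tier 2 Certificate is held. (b) is therefore removed.
Exception (c) is satisfied on its face — the briefing note contains personal medical information; the briefing note is an unadopted draft; the reportable unit count is 15, below the 16 limit. Under paragraphs (g)–(l): (g) is triggered (a current Category B Clearance is held), but is overridden by (h): (h) applies — a current Tier C Exemption Letter is held. (i) is engaged (a current General Notice is held), but is set aside by (j): (j) operates against (i): the record's age is 7 years, meeting the 7 years threshold. (k) is triggered (Iris is the subject of the briefing note), but is itself disapplied by (l): (l) is triggered — the qualifying period is 75 days, meeting the 70 days threshold. Exception (c) stands.
Exception (d)'s conditions are all satisfied: the number of pages in the record is 36, below the 37 limit; the briefing note names a confidential informant; a current General Registration is held. However, paragraph (m) must be considered: (m) is engaged — assessed value is $273,500, below the $294,000 limit. (d) is therefore removed.

No — exception (c) applies; the Halston Housing Agency is not required to disclose the briefing note.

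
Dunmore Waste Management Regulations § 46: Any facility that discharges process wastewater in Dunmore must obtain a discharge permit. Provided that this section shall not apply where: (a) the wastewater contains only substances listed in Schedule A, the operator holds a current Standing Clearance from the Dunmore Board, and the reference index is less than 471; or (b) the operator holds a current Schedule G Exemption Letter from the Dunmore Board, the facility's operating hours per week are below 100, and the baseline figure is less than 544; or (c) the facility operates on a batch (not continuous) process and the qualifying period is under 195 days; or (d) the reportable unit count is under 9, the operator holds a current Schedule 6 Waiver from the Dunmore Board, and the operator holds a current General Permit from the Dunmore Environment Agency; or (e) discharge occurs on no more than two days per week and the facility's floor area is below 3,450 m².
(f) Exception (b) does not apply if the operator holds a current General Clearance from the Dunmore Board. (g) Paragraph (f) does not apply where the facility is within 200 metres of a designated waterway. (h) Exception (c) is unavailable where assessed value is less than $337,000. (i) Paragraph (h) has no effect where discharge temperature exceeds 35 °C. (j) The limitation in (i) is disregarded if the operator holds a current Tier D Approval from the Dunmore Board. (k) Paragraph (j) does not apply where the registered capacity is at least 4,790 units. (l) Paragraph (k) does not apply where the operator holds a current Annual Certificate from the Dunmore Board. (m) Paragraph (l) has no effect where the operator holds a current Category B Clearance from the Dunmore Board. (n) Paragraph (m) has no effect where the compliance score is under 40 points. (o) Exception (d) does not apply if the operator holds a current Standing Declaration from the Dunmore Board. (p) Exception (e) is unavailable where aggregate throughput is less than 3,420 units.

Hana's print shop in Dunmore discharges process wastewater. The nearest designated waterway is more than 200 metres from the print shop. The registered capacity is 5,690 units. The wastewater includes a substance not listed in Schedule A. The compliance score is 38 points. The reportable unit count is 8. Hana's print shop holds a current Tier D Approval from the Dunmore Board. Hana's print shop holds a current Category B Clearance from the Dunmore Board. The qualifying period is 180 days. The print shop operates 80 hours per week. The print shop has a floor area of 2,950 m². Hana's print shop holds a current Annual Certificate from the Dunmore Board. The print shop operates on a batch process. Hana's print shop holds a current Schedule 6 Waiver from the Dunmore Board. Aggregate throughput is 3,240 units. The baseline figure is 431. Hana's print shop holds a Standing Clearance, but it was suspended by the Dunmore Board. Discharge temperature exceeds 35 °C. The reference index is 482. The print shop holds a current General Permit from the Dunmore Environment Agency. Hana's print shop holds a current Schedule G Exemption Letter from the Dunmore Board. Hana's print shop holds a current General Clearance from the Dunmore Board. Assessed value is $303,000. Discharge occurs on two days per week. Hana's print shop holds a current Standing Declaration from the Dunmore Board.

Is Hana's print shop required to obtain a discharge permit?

Exception (a) requires that the wastewater contains only substances listed in Schedule A; but the wastewater includes a non-Schedule-A substance, so (a) is unavailable.
All of (b)'s requirements are met (a current Schedule G Exemption Letter is held; the facility's operating hours per week are 80, below the 100 limit; the baseline figure is 431, less than the 544 limit). But applying paragraphs (f)–(g): (f) operates against (b): a current General Clearance is held. (g) is not triggered (the print shop is more than 200 m from any designated waterway), so (f) stands. (b) is therefore removed.
All of (c)'s requirements are met (the facility operates on a batch process; the qualifying period is 180 days, under the 195 days limit). However, paragraphs (h)–(n) must be considered: (h) operates against (c): assessed value is $303,000, less than the $337,000 limit. (i) would limit (h) — discharge temperature exceeds 35 °C — but (j) sets (i) aside: (j) operates against (i): a current Tier D Approval is held. (k) would limit (j) — the registered capacity is 5,690 units, meeting the 4,790 units threshold — but (l) sets (k) aside: (l) operates against (k): a current Annual Certificate is held. (m) would limit (l) — a current Category B Clearance is held — but (n) sets (m) aside: (n) applies — the compliance score is 38 points, under the 40 points limit. So (c) is unavailable.
Exception (d) is satisfied on its face — the reportable unit count is 8, under the 9 limit; a current Schedule 6 Waiver is held; a current General Permit is held. However, paragraph (o) must be considered: (o) operates against (d): a current Standing Declaration is held. Exception (d) does not apply.
Exception (e)'s conditions are all satisfied: discharge occurs on no more than two days per week; the facility's floor area is 2,950 m², below the 3,450 m² limit. However, paragraph (p) must be considered: (p) operates against (e): aggregate throughput is 3,240 units, less than the 3,420 units limit. So (e) is unavailable.
No exception applies. The general rule governs.

Yes — Hana's print shop must obtain a discharge permit.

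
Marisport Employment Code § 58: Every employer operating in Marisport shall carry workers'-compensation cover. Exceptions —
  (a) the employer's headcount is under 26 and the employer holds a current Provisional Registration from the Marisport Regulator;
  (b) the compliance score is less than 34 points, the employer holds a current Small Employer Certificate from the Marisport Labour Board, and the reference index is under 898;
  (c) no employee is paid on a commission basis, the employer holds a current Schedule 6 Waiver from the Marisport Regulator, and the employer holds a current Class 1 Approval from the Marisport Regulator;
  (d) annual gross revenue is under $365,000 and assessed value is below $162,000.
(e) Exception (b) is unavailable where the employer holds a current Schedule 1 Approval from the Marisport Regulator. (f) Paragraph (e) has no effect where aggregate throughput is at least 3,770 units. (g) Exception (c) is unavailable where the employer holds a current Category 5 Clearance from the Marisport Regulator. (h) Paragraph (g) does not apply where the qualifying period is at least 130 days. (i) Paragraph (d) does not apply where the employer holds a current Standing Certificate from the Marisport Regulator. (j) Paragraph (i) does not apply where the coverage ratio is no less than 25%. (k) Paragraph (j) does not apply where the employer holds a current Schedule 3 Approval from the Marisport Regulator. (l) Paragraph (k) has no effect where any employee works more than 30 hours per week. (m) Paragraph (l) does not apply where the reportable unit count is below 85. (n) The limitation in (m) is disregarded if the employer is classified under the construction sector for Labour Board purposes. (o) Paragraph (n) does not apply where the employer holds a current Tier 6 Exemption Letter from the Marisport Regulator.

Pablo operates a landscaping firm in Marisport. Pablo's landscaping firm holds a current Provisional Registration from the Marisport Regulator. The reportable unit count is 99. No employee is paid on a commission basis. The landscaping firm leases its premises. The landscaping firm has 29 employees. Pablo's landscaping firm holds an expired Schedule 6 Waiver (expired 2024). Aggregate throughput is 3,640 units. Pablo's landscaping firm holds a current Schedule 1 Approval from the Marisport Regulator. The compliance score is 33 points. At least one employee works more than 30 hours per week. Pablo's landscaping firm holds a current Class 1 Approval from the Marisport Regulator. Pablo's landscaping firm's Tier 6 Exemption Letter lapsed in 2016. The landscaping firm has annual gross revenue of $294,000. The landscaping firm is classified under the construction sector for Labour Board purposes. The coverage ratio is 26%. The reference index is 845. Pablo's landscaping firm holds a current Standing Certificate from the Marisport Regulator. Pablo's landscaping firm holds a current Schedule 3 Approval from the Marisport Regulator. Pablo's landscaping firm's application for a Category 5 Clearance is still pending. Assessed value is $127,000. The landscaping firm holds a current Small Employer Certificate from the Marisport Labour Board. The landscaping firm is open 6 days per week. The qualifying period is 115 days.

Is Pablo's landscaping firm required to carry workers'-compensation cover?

Exception (a) fails — the employer's headcount is 29, not under 26.
Exception (b): the compliance score is 33 points, less than the 34 points limit; a current Small Employer Certificate is held; the reference index is 845, under the 898 limit — every condition holds. But applying paragraphs (e)–(f): (e) is triggered — a current Schedule 1 Approval is held. (f) does not operate here (aggregate throughput is 3,640 units, short of 3,770 units), so (e) stands. (b) is therefore removed.
Exception (c) does not apply: no current Schedule 6 Waiver is held.
Exception (d) is satisfied on its face — annual gross revenue is $294,000, under the $365,000 limit; assessed value is $127,000, below the $162,000 limit. Under paragraphs (i)–(o): (i) would limit (d) — a current Standing Certificate is held — but (j) sets (i) aside: (j) applies — the coverage ratio is 26%, meeting the 25% threshold. (k) is triggered (a current Schedule 3 Approval is held), but is overridden by (l): (l) operates against (k): at least one employee exceeds 30 hours/week. (m), which would lift (l), is inapplicable — the reportable unit count is 99, not below 85. (d) remains available.

No — exception (d) applies; Pablo's landscaping firm is not required to carry workers'-compensation cover.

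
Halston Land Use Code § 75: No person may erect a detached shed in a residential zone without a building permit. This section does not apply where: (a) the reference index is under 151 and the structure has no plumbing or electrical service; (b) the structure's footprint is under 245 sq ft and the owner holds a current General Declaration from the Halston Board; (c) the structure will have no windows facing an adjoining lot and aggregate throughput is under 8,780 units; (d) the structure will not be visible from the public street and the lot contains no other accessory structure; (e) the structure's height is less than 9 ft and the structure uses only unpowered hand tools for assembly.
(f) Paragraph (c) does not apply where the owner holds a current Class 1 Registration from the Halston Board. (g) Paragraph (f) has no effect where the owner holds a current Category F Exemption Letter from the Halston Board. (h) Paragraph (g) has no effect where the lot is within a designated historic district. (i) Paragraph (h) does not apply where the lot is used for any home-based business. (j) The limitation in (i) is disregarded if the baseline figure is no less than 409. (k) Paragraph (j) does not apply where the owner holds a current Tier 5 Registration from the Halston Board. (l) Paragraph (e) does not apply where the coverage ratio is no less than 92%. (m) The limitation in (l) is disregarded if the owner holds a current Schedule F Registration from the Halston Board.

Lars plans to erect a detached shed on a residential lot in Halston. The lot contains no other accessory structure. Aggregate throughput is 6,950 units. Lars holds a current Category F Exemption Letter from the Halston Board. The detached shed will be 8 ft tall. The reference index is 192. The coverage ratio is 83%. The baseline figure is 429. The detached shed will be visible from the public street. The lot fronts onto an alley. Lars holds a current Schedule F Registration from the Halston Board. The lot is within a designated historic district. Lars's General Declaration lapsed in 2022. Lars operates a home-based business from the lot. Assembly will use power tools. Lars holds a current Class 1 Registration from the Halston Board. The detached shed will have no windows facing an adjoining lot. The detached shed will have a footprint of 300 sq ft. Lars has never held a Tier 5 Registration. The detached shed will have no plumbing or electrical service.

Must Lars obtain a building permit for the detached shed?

Yes — Lars must obtain a building permit.

Exception (a) fails — the reference index is 192, not under 151.
Exception (b) requires that the structure's footprint is under 245 sq ft; but the structure's footprint is 300 sq ft, not under 245 sq ft, so (b) is unavailable.
All of (c)'s requirements are met (no windows face an adjoining lot; aggregate throughput is 6,950 units, under the 8,780 units limit). Turning to paragraphs (f)–(k): (f) applies — a current Class 1 Registration is held. (g) operates (a current Category F Exemption Letter is held), but is displaced by (h): (h) is triggered — the lot is in a historic district. (i) operates (a home-based business operates on the lot), but is set aside by (j): (j) operates against (i): the baseline figure is 429, meeting the 409 threshold. (k) is not triggered (no current Tier 5 Registration is held), so (j) stands. (c) is therefore removed.
Exception (d) fails — the structure will be visible from the street.
Exception (e) requires that the structure uses only unpowered hand tools for assembly; but assembly uses power tools, so (e) is unavailable.
No exception displaces § 75.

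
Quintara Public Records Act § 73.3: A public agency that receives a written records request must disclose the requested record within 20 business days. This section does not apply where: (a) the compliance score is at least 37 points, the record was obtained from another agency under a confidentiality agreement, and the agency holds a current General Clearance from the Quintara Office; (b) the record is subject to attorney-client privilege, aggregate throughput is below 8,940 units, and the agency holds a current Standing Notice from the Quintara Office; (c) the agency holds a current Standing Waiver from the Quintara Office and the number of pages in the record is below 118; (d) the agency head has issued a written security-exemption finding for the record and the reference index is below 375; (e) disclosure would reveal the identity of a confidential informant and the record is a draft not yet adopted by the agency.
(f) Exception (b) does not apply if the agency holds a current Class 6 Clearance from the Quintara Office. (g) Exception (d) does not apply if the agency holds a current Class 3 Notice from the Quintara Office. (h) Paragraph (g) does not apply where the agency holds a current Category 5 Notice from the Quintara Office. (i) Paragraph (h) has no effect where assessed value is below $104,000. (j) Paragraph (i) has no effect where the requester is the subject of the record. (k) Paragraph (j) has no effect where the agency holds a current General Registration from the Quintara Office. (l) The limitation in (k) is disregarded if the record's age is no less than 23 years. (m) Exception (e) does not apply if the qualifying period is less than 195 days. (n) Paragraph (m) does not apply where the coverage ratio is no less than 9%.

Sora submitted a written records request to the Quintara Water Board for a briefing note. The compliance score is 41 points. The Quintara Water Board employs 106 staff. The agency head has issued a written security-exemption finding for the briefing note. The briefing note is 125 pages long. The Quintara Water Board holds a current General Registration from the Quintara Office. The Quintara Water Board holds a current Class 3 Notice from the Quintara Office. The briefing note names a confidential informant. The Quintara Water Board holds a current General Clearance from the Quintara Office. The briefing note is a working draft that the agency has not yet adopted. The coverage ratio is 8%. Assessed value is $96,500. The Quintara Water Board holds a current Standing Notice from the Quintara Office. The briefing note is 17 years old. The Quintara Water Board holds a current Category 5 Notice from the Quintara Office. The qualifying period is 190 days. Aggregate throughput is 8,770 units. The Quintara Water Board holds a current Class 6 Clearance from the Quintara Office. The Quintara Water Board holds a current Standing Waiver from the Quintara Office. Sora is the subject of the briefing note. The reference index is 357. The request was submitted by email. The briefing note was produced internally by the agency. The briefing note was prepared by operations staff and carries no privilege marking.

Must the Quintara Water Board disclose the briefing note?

Yes — the Quintara Water Board must disclose the briefing note.

Exception (a) requires that the record was obtained from another agency under a confidentiality agreement; but the briefing note was produced internally, so (a) is unavailable.
Exception (b) does not apply: the briefing note carries no privilege marking.
Exception (c) fails — the number of pages in the record is 125, not below 118.
Exception (d) is satisfied on its face — a written security-exemption finding has been issued; the reference index is 357, below the 375 limit. Turning to paragraphs (g)–(l): (g) operates against (d): a current Class 3 Notice is held. (h) is triggered (a current Category 5 Notice is held), but is set aside by (i): (i) is engaged — assessed value is $96,500, below the $104,000 limit. (j) would limit (i) — Sora is the subject of the briefing note — but (k) sets (j) aside: (k) operates against (j): a current General Registration is held. (l), which would lift (k), is not triggered — the record's age is 17 years, short of 23 years. So (d) is unavailable.
Exception (e)'s conditions are all satisfied: the briefing note names a confidential informant; the briefing note is an unadopted draft. But applying paragraphs (m)–(n): (m) is triggered — the qualifying period is 190 days, less than the 195 days limit. (n), which would lift (m), is not triggered — the coverage ratio is 8%, short of 9%. Exception (e) does not apply.
No exception applies. The general rule governs.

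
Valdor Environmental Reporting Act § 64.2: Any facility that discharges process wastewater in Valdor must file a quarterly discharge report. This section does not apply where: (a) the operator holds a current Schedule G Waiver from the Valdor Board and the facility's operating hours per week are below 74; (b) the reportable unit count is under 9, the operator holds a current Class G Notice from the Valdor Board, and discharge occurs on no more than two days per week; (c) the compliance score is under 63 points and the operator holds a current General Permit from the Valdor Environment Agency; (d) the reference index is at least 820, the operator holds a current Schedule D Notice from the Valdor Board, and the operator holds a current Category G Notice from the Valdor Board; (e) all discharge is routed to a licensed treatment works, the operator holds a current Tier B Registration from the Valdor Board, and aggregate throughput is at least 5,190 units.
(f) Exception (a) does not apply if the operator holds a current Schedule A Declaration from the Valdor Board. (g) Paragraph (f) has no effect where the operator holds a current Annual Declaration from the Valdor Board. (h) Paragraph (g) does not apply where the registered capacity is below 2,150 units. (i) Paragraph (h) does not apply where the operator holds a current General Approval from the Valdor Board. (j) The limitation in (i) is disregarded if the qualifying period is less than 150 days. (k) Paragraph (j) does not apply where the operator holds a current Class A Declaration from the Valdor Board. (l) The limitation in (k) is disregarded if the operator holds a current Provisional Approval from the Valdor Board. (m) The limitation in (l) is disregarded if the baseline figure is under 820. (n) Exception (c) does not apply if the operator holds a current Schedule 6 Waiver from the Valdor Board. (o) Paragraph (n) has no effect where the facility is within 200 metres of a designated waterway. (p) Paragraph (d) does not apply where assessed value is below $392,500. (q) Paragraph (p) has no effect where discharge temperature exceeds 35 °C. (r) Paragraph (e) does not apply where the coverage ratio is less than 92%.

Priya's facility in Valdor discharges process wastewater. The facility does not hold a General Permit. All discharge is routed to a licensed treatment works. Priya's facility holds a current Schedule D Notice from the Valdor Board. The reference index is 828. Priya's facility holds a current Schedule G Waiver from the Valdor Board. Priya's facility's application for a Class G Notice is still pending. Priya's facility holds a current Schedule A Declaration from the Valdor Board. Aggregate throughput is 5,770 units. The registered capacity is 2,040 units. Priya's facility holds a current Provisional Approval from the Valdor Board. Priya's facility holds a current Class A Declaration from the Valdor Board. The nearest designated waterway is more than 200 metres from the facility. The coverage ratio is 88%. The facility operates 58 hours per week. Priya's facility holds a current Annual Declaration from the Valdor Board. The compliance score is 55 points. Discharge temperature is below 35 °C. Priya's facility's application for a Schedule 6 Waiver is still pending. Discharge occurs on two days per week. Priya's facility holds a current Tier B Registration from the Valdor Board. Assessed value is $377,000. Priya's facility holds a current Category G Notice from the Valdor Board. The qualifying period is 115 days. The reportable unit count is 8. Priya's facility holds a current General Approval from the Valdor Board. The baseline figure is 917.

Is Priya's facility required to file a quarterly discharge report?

All of (a)'s requirements are met (a current Schedule G Waiver is held; the facility's operating hours per week are 58, below the 74 limit). However, paragraphs (f)–(m) must be considered: (f) is triggered — a current Schedule A Declaration is held. (g) would limit (f) — a current Annual Declaration is held — but (h) sets (g) aside: (h) operates against (g): the registered capacity is 2,040 units, below the 2,150 units limit. (i) would limit (h) — a current General Approval is held — but (j) sets (i) aside: (j) operates against (i): the qualifying period is 115 days, less than the 150 days limit. (k) applies (a current Class A Declaration is held), but is set aside by (l): (l) is engaged — a current Provisional Approval is held. (m) is not triggered (the baseline figure is 917, not under 820), so (l) stands. So (a) is unavailable.
Exception (b) does not apply: there is no Class G Notice in force.
Exception (c) fails — no General Permit is held.
Exception (d) is satisfied on its face — the reference index is 828, meeting the 820 threshold; a current Schedule D Notice is held; a current Category G Notice is held. Turning to paragraphs (p)–(q): (p) is triggered — assessed value is $377,000, below the $392,500 limit. (q) is not engaged (discharge temperature is below 35 °C), so (p) stands. (d) is therefore removed.
All of (e)'s requirements are met (discharge is routed to a licensed treatment works; a current Tier B Registration is held; aggregate throughput is 5,770 units, meeting the 5,190 units threshold). But applying paragraph (r): (r) operates against (e): the coverage ratio is 88%, less than the 92% limit. Exception (e) does not apply.
None of the exceptions is available; § 64.2 applies in full.

Yes — Priya's facility must file a quarterly discharge report.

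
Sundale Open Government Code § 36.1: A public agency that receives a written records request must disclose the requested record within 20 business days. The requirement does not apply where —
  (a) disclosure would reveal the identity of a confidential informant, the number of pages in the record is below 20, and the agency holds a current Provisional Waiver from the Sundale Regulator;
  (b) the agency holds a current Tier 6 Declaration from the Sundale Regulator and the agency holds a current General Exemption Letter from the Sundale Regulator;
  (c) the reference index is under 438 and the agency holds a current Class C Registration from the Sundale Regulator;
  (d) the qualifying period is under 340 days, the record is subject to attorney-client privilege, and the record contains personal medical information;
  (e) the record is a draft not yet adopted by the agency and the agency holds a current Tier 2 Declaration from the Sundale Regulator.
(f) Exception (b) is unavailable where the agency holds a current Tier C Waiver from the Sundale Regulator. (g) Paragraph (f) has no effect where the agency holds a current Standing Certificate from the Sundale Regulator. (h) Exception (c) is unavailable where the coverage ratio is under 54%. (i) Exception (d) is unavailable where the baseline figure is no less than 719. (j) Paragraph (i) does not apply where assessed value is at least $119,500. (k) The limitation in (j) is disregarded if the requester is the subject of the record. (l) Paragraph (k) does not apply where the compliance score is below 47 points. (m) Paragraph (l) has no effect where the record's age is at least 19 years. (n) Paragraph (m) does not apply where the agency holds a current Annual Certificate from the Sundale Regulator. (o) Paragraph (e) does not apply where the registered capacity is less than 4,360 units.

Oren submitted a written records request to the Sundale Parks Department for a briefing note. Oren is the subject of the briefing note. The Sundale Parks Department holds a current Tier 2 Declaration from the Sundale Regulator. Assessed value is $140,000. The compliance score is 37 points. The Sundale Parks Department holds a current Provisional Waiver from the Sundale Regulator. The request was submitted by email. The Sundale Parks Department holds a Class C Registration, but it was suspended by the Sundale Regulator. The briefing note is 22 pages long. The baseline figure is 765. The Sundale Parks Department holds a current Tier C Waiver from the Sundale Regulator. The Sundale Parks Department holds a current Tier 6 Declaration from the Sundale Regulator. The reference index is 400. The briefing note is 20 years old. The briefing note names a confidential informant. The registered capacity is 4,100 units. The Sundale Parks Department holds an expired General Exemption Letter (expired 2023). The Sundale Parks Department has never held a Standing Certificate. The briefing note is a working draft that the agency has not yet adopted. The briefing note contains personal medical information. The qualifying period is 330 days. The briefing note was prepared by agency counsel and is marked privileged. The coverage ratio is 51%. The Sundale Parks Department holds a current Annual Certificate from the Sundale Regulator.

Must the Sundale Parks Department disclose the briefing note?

No — exception (d) applies; the Sundale Parks Department is not required to disclose the briefing note.

Exception (a) does not apply: the number of pages in the record is 22, not below 20.
Exception (b) requires that the agency holds a current General Exemption Letter from the Sundale Regulator; but no current General Exemption Letter is held, so (b) is unavailable.
Exception (c) does not apply: the Class C Registration is not current.
All of (d)'s requirements are met (the qualifying period is 330 days, under the 340 days limit; the briefing note is privileged; the briefing note contains personal medical information). As to paragraphs (i)–(n): (i) applies (the baseline figure is 765, meeting the 719 threshold), but is displaced by (j): (j) operates against (i): assessed value is $140,000, meeting the $119,500 threshold. (k) applies (Oren is the subject of the briefing note), but is set aside by (l): (l) operates against (k): the compliance score is 37 points, below the 47 points limit. (m) applies (the record's age is 20 years, meeting the 19 years threshold), but is itself disapplied by (n): (n) operates against (m): a current Annual Certificate is held. So (d) applies.
Exception (e)'s conditions are all satisfied: the briefing note is an unadopted draft; a current Tier 2 Declaration is held. But applying paragraph (o): (o) is engaged — the registered capacity is 4,100 units, less than the 4,360 units limit. So (e) is unavailable.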